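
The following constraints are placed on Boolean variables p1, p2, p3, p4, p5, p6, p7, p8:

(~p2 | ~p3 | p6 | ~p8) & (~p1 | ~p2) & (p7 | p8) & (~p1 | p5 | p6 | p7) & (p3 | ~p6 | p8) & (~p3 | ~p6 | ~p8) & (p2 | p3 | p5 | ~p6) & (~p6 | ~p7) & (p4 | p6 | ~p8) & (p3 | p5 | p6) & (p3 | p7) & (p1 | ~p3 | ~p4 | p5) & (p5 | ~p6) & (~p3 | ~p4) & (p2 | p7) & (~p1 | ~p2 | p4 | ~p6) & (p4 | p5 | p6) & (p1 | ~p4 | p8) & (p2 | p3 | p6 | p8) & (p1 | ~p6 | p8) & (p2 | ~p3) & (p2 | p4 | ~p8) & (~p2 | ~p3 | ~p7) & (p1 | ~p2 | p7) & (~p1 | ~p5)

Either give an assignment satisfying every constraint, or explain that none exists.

Set p1 = False.
Set p2 = True.
  then (p1 | ~p2 | p7) forces p7 = True.
  then (~p6 | ~p7) forces p6 = False.
  then (~p2 | ~p3 | ~p7) forces p3 = False.
  then (p3 | p5 | p6) forces p5 = True.
Set p4 = True.
  then (p1 | ~p4 | p8) forces p8 = True.
All clauses satisfied.

p1: False, p2: True, p3: False, p4: True, p5: True, p6: False, p7: True, p8: True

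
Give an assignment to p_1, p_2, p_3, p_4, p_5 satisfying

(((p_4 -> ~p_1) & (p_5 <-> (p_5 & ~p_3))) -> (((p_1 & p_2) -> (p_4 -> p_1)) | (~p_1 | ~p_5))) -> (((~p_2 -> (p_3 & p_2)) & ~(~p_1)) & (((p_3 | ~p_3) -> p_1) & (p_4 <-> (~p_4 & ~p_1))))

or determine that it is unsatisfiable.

p_1: True, p_2: True, p_3: False, p_4: False, p_5: True

  (((p_4 -> ~p_1) & (p_5 <-> (p_5 & ~p_3))) -> (((p_1 & p_2) -> (p_4 -> p_1)) | (~p_1 | ~p_5))) -> (((~p_2 -> (p_3 & p_2)) & ~(~p_1)) & (((p_3 | ~p_3) -> p_1) & (p_4 <-> (~p_4 & ~p_1)))) = True
    ((p_4 -> ~p_1) & (p_5 <-> (p_5 & ~p_3))) -> (((p_1 & p_2) -> (p_4 -> p_1)) | (~p_1 | ~p_5)) = True
      (p_4 -> ~p_1) & (p_5 <-> (p_5 & ~p_3)) = True
        p_4 -> ~p_1 = True
          ~p_1 = False
        p_5 <-> (p_5 & ~p_3) = True
          p_5 & ~p_3 = True
            ~p_3 = True
      ((p_1 & p_2) -> (p_4 -> p_1)) | (~p_1 | ~p_5) = True
        (p_1 & p_2) -> (p_4 -> p_1) = True
          p_1 & p_2 = True
          p_4 -> p_1 = True
        ~p_1 | ~p_5 = False
          ~p_1 = False
          ~p_5 = False
    ((~p_2 -> (p_3 & p_2)) & ~(~p_1)) & (((p_3 | ~p_3) -> p_1) & (p_4 <-> (~p_4 & ~p_1))) = True
      (~p_2 -> (p_3 & p_2)) & ~(~p_1) = True
        ~p_2 -> (p_3 & p_2) = True
          ~p_2 = False
          p_3 & p_2 = False
        ~(~p_1) = True
          ~p_1 = False
      ((p_3 | ~p_3) -> p_1) & (p_4 <-> (~p_4 & ~p_1)) = True
        (p_3 | ~p_3) -> p_1 = True
          p_3 | ~p_3 = True
            ~p_3 = True
        p_4 <-> (~p_4 & ~p_1) = True
          ~p_4 & ~p_1 = False
            ~p_4 = True
            ~p_1 = False
The formula evaluates to True.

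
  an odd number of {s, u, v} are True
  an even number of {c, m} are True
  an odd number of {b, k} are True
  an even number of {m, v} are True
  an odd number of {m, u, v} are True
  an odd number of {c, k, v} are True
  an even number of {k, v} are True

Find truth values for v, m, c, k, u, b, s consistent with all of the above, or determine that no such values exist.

v = True; m = True; c = True; k = True; u = True; b = False; s = True

{s, u, v}: 3 true → odd ✓
{c, m}: 2 true → even ✓
{b, k}: 1 true → odd ✓
{m, v}: 2 true → even ✓
{m, u, v}: 3 true → odd ✓
{c, k, v}: 3 true → odd ✓
{k, v}: 2 true → even ✓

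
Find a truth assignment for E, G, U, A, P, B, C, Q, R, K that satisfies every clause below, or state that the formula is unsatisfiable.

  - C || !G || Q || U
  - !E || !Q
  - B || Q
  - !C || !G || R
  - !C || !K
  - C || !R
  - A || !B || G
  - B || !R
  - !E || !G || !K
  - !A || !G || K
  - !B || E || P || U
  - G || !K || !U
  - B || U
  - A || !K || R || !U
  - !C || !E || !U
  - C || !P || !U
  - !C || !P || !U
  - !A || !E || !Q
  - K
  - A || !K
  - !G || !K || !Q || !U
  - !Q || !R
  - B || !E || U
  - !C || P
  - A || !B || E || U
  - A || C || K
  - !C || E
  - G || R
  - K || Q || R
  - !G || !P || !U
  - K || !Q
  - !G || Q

E: False; G: True; U: False; A: True; P: True; B: True; C: False; Q: True; R: False; K: True

Unit clause (K) forces K = True.
In (A || !K) only A is left, so A = True.
In (!C || !K) only !C is left, so C = False.
In (C || !R) only !R is left, so R = False.
In (G || R) only G is left, so G = True.
In (!G || Q) only Q is left, so Q = True.
In (!E || !Q) only !E is left, so E = False.
In (!G || !K || !Q || !U) only !U is left, so U = False.
In (B || U) only B is left, so B = True.
In (!B || E || P || U) only P is left, so P = True.
All clauses satisfied.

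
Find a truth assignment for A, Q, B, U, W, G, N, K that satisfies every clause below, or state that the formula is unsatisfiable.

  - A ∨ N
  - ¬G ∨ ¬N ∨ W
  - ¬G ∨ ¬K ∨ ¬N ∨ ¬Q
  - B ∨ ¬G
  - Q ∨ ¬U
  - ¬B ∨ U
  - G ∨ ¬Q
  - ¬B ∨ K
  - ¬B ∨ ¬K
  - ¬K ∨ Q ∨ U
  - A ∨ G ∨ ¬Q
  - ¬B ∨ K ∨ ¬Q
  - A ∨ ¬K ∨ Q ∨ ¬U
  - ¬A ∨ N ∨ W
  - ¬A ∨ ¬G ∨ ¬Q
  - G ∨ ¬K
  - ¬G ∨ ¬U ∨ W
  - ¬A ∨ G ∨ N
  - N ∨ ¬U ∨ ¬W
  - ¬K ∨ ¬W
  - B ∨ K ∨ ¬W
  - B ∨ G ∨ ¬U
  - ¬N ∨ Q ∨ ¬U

A = False, Q = False, B = False, U = False, W = False, G = False, N = True, K = False

Set A = False.
  then (A ∨ N) forces N = True.
Try Q = True:
  (G ∨ ¬Q) forces G = True.
  (¬G ∨ ¬N ∨ W) forces W = True.
  (¬G ∨ ¬K ∨ ¬N ∨ ¬Q) forces K = False.
  (B ∨ ¬G) forces B = True.
  clause (¬B ∨ K) is falsified — backtrack.
So Q = False.
  then (Q ∨ ¬U) forces U = False.
  then (¬B ∨ U) forces B = False.
  then (¬K ∨ Q ∨ U) forces K = False.
  then (B ∨ K ∨ ¬W) forces W = False.
  then (¬G ∨ ¬N ∨ W) forces G = False.
All clauses satisfied.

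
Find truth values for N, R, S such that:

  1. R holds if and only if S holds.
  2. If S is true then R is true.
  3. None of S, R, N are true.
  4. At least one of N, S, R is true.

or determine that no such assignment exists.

Case N = True:
  Constraint (3) is violated (N=T) — contradiction.
Case N = False:
  (3) forces S = False.
  (1) with S=F forces R = False.
  Constraint (4) is violated (N=F, S=F, R=F) — contradiction.
Both cases fail — unsatisfiable.

Unsatisfiable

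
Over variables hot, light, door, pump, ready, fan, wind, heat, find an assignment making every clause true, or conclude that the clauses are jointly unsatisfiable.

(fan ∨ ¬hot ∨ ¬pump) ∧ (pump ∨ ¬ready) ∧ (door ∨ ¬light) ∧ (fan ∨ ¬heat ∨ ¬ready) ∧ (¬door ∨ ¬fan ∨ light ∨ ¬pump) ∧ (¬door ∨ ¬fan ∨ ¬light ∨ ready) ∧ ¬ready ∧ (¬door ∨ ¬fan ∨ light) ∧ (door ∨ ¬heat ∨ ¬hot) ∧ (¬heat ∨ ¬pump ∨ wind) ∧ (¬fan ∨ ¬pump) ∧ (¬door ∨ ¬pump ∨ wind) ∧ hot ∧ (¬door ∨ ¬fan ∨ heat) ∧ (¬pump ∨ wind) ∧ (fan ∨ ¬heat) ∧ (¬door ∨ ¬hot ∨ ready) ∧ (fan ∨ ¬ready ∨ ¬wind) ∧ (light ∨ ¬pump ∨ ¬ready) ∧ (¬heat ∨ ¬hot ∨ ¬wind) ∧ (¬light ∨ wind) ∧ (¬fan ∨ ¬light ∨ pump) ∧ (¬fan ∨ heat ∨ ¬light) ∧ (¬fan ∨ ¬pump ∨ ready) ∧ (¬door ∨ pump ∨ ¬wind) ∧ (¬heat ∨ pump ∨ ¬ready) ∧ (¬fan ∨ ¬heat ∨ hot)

hot = True, light = False, door = False, pump = False, ready = False, fan = True, wind = False, heat = False

Unit clause (¬ready) forces ready = False.
Unit clause (hot) forces hot = True.
In (¬door ∨ ¬hot ∨ ready) only ¬door is left, so door = False.
In (door ∨ ¬light) only ¬light is left, so light = False.
In (door ∨ ¬heat ∨ ¬hot) only ¬heat is left, so heat = False.
Try pump = True:
  (fan ∨ ¬hot ∨ ¬pump) forces fan = True.
  clause (¬fan ∨ ¬pump) is falsified — backtrack.
So pump = False.
Set fan = True.
Set wind = False.
All clauses satisfied.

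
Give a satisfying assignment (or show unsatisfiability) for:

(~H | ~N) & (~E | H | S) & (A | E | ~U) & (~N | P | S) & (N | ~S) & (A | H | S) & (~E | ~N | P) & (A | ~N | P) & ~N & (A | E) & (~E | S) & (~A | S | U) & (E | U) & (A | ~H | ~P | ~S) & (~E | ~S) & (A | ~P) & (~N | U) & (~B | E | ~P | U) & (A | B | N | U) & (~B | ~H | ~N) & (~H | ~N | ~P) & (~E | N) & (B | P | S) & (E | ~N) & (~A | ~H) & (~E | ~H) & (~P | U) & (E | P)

Unit clause (~N) forces N = False.
In (~E | N) only ~E is left, so E = False.
In (E | P) only P is left, so P = True.
In (N | ~S) only ~S is left, so S = False.
In (A | E) only A is left, so A = True.
In (~A | S | U) only U is left, so U = True.
In (~A | ~H) only ~H is left, so H = False.
Set B = True.
All clauses satisfied.

S=F; P=T; B=T; N=F; H=F; A=T; U=T; E=F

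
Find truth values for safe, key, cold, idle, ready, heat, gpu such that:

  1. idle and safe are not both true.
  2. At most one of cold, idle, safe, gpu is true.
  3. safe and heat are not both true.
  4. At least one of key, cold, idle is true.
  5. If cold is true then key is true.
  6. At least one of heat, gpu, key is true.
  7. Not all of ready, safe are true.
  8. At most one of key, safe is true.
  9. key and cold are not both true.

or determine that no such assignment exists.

safe = False; key = True; cold = False; idle = False; ready = True; heat = True; gpu = False

  (1) idle=F, safe=F — not both ✓
  (2) {cold, idle, safe, gpu}: 0 true — at most one ✓
  (3) safe=F, heat=T — not both ✓
  (4) {key, cold, idle}: 1 true — at least one ✓
  (5) cold=F ⇒ key: vacuous ✓
  (6) {heat, gpu, key}: 2 true — at least one ✓
  (7) {ready, safe}: 1/2 true — not all ✓
  (8) {key, safe}: 1 true — at most one ✓
  (9) key=T, cold=F — not both ✓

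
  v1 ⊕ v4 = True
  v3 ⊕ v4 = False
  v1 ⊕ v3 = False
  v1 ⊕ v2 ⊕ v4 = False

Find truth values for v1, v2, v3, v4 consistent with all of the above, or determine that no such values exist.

Adding constraints 1, 2, 3 mod 2: every variable appears an even number of times on the left, so the left side is 0.
But the right sides sum to 1 (mod 2). 0 ≠ 1 — the system is inconsistent.

No satisfying assignment exists.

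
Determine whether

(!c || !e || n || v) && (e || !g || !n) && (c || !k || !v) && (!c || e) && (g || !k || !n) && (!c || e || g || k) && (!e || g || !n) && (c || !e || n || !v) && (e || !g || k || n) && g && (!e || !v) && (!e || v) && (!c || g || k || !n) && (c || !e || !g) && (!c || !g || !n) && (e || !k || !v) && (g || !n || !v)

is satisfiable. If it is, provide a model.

n = False, c = False, k = True, e = False, g = True, v = False

Unit clause (g) forces g = True.
Try n = True:
  (e || !g || !n) forces e = True.
  (!e || !v) forces v = False.
  clause (!e || v) is falsified — backtrack.
So n = False.
Set c = False.
  then (c || !e || !g) forces e = False.
  then (e || !g || k || n) forces k = True.
  then (e || !k || !v) forces v = False.
All clauses satisfied.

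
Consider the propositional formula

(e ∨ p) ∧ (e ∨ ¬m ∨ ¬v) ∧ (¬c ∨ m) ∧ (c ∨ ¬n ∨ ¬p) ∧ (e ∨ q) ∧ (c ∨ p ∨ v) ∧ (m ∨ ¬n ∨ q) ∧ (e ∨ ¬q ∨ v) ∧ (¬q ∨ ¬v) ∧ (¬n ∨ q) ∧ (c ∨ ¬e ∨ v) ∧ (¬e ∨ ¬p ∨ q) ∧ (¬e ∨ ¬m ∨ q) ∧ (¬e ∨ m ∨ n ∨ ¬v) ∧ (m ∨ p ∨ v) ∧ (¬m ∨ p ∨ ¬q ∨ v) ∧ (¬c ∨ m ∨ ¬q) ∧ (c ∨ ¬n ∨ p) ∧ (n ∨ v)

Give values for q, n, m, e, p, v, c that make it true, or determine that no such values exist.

q=T, n=T, m=T, e=T, p=T, v=F, c=T

Set q = True.
  then (¬q ∨ ¬v) forces v = False.
  then (n ∨ v) forces n = True.
  then (e ∨ ¬q ∨ v) forces e = True.
  then (c ∨ ¬e ∨ v) forces c = True.
  then (¬c ∨ m ∨ ¬q) forces m = True.
  then (¬m ∨ p ∨ ¬q ∨ v) forces p = True.
All clauses satisfied.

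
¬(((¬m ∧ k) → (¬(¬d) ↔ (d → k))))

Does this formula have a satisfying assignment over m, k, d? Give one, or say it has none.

m: False, k: True, d: False

  ¬(((¬m ∧ k) → (¬(¬d) ↔ (d → k)))) = True
    (¬m ∧ k) → (¬(¬d) ↔ (d → k)) = False
      ¬m ∧ k = True
        ¬m = True
      ¬(¬d) ↔ (d → k) = False
        ¬(¬d) = False
          ¬d = True
        d → k = True
The formula evaluates to True.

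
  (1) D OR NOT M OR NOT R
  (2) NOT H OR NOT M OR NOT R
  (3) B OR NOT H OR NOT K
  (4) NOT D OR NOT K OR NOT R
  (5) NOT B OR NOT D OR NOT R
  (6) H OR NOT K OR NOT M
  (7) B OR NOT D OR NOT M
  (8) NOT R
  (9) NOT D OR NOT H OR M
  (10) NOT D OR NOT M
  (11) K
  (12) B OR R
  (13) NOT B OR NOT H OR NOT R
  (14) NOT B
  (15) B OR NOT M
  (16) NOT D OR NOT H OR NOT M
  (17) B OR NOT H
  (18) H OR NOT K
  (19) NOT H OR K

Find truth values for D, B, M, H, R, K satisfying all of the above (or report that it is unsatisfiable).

UNSATISFIABLE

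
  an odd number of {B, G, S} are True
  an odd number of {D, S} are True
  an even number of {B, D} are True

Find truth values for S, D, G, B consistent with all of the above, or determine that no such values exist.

S: False, D: True, G: False, B: True

{B, G, S}: 1 true → odd ✓
{D, S}: 1 true → odd ✓
{B, D}: 2 true → even ✓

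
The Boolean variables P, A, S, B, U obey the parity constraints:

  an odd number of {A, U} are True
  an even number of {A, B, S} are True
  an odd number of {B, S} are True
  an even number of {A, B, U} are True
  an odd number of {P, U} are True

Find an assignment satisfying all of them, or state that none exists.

P: True; A: True; S: False; B: True; U: False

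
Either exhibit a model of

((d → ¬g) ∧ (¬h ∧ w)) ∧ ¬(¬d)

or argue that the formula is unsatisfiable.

g: False, h: False, w: True, d: True

  (d → ¬g) ∧ (¬h ∧ w) = True
    d → ¬g = True
      ¬g = True
    ¬h ∧ w = True
      ¬h = True
  ¬(¬d) = True
    ¬d = False
Both conjuncts True, so the formula holds.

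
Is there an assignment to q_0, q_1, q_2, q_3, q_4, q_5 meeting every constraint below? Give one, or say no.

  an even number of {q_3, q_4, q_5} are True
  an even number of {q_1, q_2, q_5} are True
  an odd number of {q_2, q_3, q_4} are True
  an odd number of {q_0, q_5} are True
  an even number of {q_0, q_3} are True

q_0 = False; q_1 = True; q_2 = False; q_3 = False; q_4 = True; q_5 = True

{q_3, q_4, q_5}: 2 true → even ✓
{q_1, q_2, q_5}: 2 true → even ✓
{q_2, q_3, q_4}: 1 true → odd ✓
{q_0, q_5}: 1 true → odd ✓
{q_0, q_3}: 0 true → even ✓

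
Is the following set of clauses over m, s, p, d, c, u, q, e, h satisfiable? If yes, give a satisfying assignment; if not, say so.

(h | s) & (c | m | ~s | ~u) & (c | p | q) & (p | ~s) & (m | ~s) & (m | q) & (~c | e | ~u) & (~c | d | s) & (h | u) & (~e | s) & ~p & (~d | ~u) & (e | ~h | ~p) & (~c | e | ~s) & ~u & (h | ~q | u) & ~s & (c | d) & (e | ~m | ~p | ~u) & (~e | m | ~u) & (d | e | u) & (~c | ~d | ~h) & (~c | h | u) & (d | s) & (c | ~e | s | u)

Unit clause (~p) forces p = False.
Unit clause (~u) forces u = False.
Unit clause (~s) forces s = False.
In (d | s) only d is left, so d = True.
In (h | s) only h is left, so h = True.
In (~e | s) only ~e is left, so e = False.
In (~c | ~d | ~h) only ~c is left, so c = False.
In (c | p | q) only q is left, so q = True.
Set m = True.
All clauses satisfied.

m=T, s=F, p=F, d=T, c=F, u=F, q=T, e=F, h=T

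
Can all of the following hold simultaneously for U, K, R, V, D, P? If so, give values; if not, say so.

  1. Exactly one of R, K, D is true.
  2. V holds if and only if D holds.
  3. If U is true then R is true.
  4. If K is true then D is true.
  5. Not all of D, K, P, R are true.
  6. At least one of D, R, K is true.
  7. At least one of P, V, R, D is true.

U: True; K: False; R: True; V: False; D: False; P: True

  (1) {R, K, D}: 1 true — exactly one ✓
  (2) V=F, D=F — same ✓
  (3) U=T ⇒ R: T ✓
  (4) K=F ⇒ D: vacuous ✓
  (5) {D, K, P, R}: 2/4 true — not all ✓
  (6) {D, R, K}: 1 true — at least one ✓
  (7) {P, V, R, D}: 2 true — at least one ✓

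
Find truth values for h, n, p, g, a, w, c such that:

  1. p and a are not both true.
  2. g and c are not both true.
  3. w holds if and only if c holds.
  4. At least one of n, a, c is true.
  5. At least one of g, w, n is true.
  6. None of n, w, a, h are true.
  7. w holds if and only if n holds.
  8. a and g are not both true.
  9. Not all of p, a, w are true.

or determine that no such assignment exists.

Unsatisfiable

Case n = True:
  Constraint (6) is violated (n=T) — contradiction.
Case n = False:
  (6) forces w = False.
  (3) with w=F forces c = False.
  (4) with n=F, c=F forces a = True.
  Constraint (6) is violated (a=T) — contradiction.
Both cases fail — unsatisfiable.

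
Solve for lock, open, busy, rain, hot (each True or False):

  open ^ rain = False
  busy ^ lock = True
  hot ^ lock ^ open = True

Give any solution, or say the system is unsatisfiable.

lock=F; open=F; busy=T; rain=F; hot=T

open ^ rain = F ^ F = False ✓
busy ^ lock = T ^ F = True ✓
hot ^ lock ^ open = T ^ F ^ F = True ✓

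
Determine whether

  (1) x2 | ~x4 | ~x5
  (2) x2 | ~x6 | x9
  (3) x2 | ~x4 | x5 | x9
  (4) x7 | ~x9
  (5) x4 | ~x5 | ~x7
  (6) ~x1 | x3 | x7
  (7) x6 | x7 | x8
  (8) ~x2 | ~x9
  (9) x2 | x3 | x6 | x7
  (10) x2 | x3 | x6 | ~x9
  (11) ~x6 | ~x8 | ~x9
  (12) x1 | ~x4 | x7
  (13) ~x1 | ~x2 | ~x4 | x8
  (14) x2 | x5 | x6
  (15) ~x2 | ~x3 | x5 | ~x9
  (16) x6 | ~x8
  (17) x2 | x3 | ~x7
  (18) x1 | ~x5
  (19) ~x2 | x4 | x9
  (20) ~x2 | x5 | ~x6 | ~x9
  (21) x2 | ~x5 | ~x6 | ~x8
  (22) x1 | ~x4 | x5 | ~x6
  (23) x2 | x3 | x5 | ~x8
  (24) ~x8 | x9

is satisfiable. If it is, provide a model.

x1 = True, x2 = False, x3 = True, x4 = True, x5 = False, x6 = True, x7 = True, x8 = False, x9 = True

Set x1 = True.
Try x2 = True:
  (~x2 | ~x9) forces x9 = False.
  (~x2 | x4 | x9) forces x4 = True.
  (~x1 | ~x2 | ~x4 | x8) forces x8 = True.
  clause (~x8 | x9) is falsified — backtrack.
So x2 = False.
Set x3 = True.
Set x4 = True.
  then (x2 | ~x4 | ~x5) forces x5 = False.
  then (x2 | ~x4 | x5 | x9) forces x9 = True.
  then (x7 | ~x9) forces x7 = True.
  then (x2 | x5 | x6) forces x6 = True.
  then (~x6 | ~x8 | ~x9) forces x8 = False.
All clauses satisfied.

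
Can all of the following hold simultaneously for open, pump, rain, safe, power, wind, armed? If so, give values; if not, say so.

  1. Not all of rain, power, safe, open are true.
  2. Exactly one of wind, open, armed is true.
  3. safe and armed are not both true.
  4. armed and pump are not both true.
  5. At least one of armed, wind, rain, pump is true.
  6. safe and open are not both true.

open=F, pump=F, rain=F, safe=F, power=F, wind=T, armed=F

  (1) {rain, power, safe, open}: 0/4 true — not all ✓
  (2) {wind, open, armed}: 1 true — exactly one ✓
  (3) safe=F, armed=F — not both ✓
  (4) armed=F, pump=F — not both ✓
  (5) {armed, wind, rain, pump}: 1 true — at least one ✓
  (6) safe=F, open=F — not both ✓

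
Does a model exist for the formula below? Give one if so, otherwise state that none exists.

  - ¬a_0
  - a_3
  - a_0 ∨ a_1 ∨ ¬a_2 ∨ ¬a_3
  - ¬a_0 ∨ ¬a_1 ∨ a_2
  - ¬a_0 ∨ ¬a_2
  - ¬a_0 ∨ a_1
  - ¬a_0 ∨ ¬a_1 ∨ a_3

Unit clause (¬a_0) forces a_0 = False.
Unit clause (a_3) forces a_3 = True.
Set a_1 = False.
  then (a_0 ∨ a_1 ∨ ¬a_2 ∨ ¬a_3) forces a_2 = False.
Check each clause:
  (¬a_0): ¬a_0 holds.
  (a_3): a_3 holds.
  (a_0 ∨ a_1 ∨ ¬a_2 ∨ ¬a_3): ¬a_2 holds.
  (¬a_0 ∨ ¬a_1 ∨ a_2): ¬a_0 holds.
  (¬a_0 ∨ ¬a_2): ¬a_0 holds.
  (¬a_0 ∨ a_1): ¬a_0 holds.
  (¬a_0 ∨ ¬a_1 ∨ a_3): ¬a_0 holds.
All clauses satisfied.

a_0 = False, a_1 = False, a_2 = False, a_3 = True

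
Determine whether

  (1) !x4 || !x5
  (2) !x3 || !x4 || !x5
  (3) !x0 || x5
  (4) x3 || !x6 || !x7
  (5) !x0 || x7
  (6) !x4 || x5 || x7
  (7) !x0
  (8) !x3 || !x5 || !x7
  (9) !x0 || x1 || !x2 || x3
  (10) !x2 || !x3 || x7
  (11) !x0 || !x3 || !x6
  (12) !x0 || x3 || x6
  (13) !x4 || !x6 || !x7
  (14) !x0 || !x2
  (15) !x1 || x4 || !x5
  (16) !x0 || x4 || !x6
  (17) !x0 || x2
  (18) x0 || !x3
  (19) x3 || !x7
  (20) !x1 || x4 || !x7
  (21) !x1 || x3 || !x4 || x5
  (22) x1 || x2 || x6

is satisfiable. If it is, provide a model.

x0 = False, x1 = False, x2 = True, x3 = False, x4 = False, x5 = True, x6 = True, x7 = False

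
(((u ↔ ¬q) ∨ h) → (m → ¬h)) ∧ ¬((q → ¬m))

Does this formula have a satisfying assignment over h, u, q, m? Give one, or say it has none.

h: False, u: False, q: True, m: True

  ((u ↔ ¬q) ∨ h) → (m → ¬h) = True
    (u ↔ ¬q) ∨ h = True
      u ↔ ¬q = True
        ¬q = False
    m → ¬h = True
      ¬h = True
  ¬((q → ¬m)) = True
    q → ¬m = False
      ¬m = False
Both conjuncts True, so the formula holds.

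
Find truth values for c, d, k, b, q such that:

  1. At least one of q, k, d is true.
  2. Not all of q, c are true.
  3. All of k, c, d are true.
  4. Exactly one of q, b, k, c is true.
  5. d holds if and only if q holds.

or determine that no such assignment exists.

The formula is unsatisfiable.

Case k = True:
  (3) forces c = True.
  Constraint (4) is violated (k=T, c=T) — contradiction.
Case k = False:
  Constraint (3) is violated (k=F) — contradiction.
Both cases fail — unsatisfiable.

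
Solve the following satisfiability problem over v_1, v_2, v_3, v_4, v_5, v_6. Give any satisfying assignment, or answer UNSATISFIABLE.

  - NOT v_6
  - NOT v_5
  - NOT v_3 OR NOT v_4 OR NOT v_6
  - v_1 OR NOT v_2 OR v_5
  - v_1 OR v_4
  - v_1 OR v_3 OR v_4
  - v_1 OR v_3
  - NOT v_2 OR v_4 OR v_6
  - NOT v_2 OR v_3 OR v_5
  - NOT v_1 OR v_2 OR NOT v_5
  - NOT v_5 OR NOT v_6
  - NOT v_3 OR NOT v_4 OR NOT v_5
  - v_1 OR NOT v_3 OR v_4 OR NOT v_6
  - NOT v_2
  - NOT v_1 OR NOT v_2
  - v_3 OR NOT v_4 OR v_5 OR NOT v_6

v_1: False, v_2: False, v_3: True, v_4: True, v_5: False, v_6: False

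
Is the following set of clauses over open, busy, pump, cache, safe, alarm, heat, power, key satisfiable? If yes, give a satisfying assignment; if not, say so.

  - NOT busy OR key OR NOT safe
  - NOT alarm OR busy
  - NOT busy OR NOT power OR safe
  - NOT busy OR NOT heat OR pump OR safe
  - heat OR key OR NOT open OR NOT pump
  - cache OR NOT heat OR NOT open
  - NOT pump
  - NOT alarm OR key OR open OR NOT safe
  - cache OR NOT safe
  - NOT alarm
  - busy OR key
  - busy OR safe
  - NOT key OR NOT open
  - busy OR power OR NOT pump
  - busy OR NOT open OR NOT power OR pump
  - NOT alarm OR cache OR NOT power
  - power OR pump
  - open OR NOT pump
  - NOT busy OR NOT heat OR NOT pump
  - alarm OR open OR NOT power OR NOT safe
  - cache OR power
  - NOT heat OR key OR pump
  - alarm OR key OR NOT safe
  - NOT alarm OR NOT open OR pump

Case pump = True:
  Clause (NOT pump) is falsified — contradiction.
Case pump = False:
  (NOT alarm) forces alarm = False.
  (power OR pump) forces power = True.
  If safe = True:
    (cache OR NOT safe) forces cache = True.
    (alarm OR open OR NOT power OR NOT safe) forces open = True.
    (NOT key OR NOT open) forces key = False.
    clause (alarm OR key OR NOT safe) is falsified.
  If safe = False:
    (NOT busy OR NOT power OR safe) forces busy = False.
    clause (busy OR safe) is falsified.
  Every sub-case reaches a contradiction.
Both cases fail, so the formula is unsatisfiable.

Unsatisfiable — no assignment works.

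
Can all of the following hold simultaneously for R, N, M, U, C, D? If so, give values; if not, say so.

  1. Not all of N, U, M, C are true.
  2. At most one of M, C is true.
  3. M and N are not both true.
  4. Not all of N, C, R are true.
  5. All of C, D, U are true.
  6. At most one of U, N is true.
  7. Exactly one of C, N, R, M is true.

R=F, N=F, M=F, U=T, C=T, D=T

  (1) {N, U, M, C}: 2/4 true — not all ✓
  (2) {M, C}: 1 true — at most one ✓
  (3) M=F, N=F — not both ✓
  (4) {N, C, R}: 1/3 true — not all ✓
  (5) {C, D, U}: all 3 true ✓
  (6) {U, N}: 1 true — at most one ✓
  (7) {C, N, R, M}: 1 true — exactly one ✓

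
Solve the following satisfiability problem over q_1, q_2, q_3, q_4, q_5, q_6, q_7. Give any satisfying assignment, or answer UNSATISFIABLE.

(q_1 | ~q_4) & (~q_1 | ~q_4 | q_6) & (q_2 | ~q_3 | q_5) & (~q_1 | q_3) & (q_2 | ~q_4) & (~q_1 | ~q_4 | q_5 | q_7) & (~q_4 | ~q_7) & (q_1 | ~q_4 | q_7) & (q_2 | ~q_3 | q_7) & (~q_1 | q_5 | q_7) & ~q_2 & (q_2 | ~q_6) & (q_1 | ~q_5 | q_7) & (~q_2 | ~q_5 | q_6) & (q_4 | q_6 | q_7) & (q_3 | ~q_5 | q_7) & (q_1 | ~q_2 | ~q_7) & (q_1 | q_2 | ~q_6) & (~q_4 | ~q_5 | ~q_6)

q_1 = False, q_2 = False, q_3 = True, q_4 = False, q_5 = True, q_6 = False, q_7 = True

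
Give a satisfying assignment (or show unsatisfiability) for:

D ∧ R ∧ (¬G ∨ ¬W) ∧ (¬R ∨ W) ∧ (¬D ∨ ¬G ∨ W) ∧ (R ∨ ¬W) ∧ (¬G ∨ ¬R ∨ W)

Unit clause (D) forces D = True.
Unit clause (R) forces R = True.
In (¬R ∨ W) only W is left, so W = True.
In (¬G ∨ ¬W) only ¬G is left, so G = False.
Check each clause:
  (D): D holds.
  (R): R holds.
  (¬G ∨ ¬W): ¬G holds.
  (¬R ∨ W): W holds.
  (¬D ∨ ¬G ∨ W): ¬G holds.
  (R ∨ ¬W): R holds.
  (¬G ∨ ¬R ∨ W): ¬G holds.
All clauses satisfied.

R = True, W = True, D = True, G = False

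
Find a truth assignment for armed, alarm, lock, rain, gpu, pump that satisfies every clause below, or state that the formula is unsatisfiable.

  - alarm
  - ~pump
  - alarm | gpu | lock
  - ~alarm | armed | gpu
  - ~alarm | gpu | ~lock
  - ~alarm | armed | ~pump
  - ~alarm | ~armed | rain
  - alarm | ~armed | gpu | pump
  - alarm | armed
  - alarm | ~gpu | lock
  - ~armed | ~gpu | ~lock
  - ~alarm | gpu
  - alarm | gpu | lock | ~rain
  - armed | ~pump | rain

Unit clause (alarm) forces alarm = True.
Unit clause (~pump) forces pump = False.
In (~alarm | gpu) only gpu is left, so gpu = True.
Set armed = False.
Set lock = False.
Set rain = False.
All clauses satisfied.

armed=F; alarm=T; lock=F; rain=F; gpu=T; pump=F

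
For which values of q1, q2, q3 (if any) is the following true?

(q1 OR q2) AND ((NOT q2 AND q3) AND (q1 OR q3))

q1=T, q2=F, q3=T

  q1 OR q2 = True
  (NOT q2 AND q3) AND (q1 OR q3) = True
    NOT q2 AND q3 = True
      NOT q2 = True
    q1 OR q3 = True
Both conjuncts True, so the formula holds.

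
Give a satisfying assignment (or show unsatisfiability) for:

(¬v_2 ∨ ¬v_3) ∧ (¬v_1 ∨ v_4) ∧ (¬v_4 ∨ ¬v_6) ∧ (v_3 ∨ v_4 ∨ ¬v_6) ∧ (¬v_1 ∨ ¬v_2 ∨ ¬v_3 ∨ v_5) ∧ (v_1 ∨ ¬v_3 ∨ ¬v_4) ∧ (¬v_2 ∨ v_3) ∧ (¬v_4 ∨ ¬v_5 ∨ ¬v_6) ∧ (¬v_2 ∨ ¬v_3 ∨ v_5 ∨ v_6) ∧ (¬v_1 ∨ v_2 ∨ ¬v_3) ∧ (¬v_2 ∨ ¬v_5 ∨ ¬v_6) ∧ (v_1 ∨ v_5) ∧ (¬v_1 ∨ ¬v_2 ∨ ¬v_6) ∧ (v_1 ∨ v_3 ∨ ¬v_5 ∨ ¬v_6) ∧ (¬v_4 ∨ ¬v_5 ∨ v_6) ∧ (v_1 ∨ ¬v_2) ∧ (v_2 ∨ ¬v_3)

Set v_1 = True.
  then (¬v_1 ∨ v_4) forces v_4 = True.
  then (¬v_4 ∨ ¬v_6) forces v_6 = False.
  then (¬v_4 ∨ ¬v_5 ∨ v_6) forces v_5 = False.
Try v_2 = True:
  (¬v_2 ∨ ¬v_3) forces v_3 = False.
  clause (¬v_2 ∨ v_3) is falsified — backtrack.
So v_2 = False.
  then (¬v_1 ∨ v_2 ∨ ¬v_3) forces v_3 = False.
All clauses satisfied.

v_1: True, v_2: False, v_3: False, v_4: True, v_5: False, v_6: False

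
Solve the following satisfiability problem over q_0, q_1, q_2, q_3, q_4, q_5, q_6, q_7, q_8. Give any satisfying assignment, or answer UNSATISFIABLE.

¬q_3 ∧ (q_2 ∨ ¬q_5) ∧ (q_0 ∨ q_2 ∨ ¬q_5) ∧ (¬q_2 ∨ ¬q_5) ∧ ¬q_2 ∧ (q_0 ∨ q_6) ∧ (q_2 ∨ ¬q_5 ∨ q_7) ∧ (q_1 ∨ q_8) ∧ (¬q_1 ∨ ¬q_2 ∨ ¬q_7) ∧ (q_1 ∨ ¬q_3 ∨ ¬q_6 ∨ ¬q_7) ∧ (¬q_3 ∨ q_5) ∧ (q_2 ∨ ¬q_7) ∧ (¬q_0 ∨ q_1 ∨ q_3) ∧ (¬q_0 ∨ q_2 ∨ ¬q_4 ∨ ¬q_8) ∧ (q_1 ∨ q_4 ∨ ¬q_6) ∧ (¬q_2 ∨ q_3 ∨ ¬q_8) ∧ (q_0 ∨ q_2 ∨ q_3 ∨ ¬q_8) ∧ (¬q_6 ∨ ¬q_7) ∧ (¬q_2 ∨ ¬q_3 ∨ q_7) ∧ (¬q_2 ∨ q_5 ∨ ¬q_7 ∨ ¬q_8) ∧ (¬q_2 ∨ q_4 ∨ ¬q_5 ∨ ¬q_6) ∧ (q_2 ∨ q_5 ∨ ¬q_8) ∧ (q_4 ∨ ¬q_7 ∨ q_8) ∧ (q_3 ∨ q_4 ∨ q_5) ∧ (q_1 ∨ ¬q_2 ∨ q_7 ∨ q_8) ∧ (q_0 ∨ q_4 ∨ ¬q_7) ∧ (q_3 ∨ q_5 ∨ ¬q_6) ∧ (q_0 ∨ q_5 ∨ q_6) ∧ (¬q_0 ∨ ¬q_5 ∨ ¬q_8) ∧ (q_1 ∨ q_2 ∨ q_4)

q_0 = True, q_1 = True, q_2 = False, q_3 = False, q_4 = True, q_5 = False, q_6 = False, q_7 = False, q_8 = False

Unit clause (¬q_3) forces q_3 = False.
Unit clause (¬q_2) forces q_2 = False.
In (q_2 ∨ ¬q_7) only ¬q_7 is left, so q_7 = False.
In (q_2 ∨ ¬q_5) only ¬q_5 is left, so q_5 = False.
In (q_2 ∨ q_5 ∨ ¬q_8) only ¬q_8 is left, so q_8 = False.
In (q_3 ∨ q_4 ∨ q_5) only q_4 is left, so q_4 = True.
In (q_3 ∨ q_5 ∨ ¬q_6) only ¬q_6 is left, so q_6 = False.
In (q_0 ∨ q_5 ∨ q_6) only q_0 is left, so q_0 = True.
In (q_1 ∨ q_8) only q_1 is left, so q_1 = True.
All clauses satisfied.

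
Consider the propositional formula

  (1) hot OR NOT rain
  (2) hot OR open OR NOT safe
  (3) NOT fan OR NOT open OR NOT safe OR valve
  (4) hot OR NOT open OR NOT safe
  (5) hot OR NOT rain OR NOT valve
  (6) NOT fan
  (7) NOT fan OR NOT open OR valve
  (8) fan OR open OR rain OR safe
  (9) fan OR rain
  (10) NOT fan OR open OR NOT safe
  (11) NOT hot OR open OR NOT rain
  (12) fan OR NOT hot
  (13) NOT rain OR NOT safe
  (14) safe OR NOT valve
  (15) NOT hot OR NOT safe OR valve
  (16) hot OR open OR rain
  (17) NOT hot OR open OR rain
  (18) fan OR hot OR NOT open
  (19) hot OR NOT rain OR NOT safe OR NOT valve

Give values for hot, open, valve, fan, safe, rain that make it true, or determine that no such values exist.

Case fan = True:
  Clause (NOT fan) is falsified — contradiction.
Case fan = False:
  (fan OR rain) forces rain = True.
  (hot OR NOT rain) forces hot = True.
  Clause (fan OR NOT hot) is falsified — contradiction.
Both cases fail, so the formula is unsatisfiable.

No satisfying assignment exists.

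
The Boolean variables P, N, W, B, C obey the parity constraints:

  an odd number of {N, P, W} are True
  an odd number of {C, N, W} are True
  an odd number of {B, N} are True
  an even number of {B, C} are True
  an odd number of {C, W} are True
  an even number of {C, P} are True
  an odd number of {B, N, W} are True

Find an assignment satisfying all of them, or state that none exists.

P = True; N = False; W = False; B = True; C = True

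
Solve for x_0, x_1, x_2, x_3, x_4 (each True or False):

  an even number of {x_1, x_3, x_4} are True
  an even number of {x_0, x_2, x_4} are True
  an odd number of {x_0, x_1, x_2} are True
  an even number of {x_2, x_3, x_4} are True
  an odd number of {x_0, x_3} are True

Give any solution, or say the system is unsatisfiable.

Adding constraints 2, 4, 5 mod 2: every variable appears an even number of times on the left, so the left side is 0.
But the right sides sum to 1 (mod 2). 0 ≠ 1 — the system is inconsistent.

UNSATISFIABLE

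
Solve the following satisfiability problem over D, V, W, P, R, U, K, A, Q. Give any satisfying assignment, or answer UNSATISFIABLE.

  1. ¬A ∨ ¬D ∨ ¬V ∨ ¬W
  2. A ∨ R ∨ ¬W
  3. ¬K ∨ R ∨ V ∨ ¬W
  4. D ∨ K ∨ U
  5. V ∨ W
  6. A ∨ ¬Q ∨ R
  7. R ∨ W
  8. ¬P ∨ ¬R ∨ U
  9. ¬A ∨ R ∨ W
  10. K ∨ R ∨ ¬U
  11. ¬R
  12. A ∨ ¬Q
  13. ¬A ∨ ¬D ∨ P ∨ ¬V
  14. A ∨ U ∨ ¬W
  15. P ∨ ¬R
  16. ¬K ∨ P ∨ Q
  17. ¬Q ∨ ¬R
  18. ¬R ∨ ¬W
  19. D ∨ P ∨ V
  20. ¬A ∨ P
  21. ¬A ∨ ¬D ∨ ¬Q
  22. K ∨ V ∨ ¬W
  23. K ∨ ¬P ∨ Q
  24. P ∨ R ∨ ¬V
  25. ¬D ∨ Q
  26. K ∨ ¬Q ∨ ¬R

D = False; V = True; W = True; P = True; R = False; U = False; K = True; A = True; Q = False

Unit clause (¬R) forces R = False.
In (R ∨ W) only W is left, so W = True.
In (A ∨ R ∨ ¬W) only A is left, so A = True.
In (¬A ∨ P) only P is left, so P = True.
Set D = False.
Try V = False:
  (¬K ∨ R ∨ V ∨ ¬W) forces K = False.
  clause (K ∨ V ∨ ¬W) is falsified — backtrack.
So V = True.
Set U = False.
  then (D ∨ K ∨ U) forces K = True.
Set Q = False.
All clauses satisfied.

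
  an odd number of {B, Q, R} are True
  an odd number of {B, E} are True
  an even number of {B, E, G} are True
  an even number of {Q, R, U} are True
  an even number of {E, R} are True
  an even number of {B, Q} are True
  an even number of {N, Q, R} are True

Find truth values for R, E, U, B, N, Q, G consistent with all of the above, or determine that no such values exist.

R=T, E=T, U=T, B=F, N=T, Q=F, G=T

{B, Q, R}: 1 true → odd ✓
{B, E}: 1 true → odd ✓
{B, E, G}: 2 true → even ✓
{Q, R, U}: 2 true → even ✓
{E, R}: 2 true → even ✓
{B, Q}: 0 true → even ✓
{N, Q, R}: 2 true → even ✓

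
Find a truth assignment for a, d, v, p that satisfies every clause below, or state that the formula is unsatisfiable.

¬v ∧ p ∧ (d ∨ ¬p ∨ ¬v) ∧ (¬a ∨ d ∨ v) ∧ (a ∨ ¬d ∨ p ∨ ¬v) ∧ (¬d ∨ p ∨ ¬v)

a=F, d=F, v=F, p=T

Unit clause (¬v) forces v = False.
Unit clause (p) forces p = True.
Set a = False.
Set d = False.
All clauses satisfied.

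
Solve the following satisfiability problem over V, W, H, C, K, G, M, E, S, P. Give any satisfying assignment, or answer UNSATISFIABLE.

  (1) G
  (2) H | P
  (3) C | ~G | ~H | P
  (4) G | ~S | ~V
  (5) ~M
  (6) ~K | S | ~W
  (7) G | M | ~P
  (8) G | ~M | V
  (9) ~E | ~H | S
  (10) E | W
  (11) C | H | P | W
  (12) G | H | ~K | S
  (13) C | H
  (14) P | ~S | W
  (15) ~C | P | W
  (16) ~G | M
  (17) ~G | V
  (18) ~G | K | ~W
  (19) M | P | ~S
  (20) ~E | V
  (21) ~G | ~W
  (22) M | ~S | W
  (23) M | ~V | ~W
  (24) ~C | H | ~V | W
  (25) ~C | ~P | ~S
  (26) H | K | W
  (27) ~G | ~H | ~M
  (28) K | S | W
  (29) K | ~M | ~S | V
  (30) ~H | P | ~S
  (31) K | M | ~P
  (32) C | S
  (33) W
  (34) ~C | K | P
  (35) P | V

Case W = True:
  (G) forces G = True.
  Clause (~G | ~W) is falsified — contradiction.
Case W = False:
  Clause (W) is falsified — contradiction.
Both cases fail, so the formula is unsatisfiable.

No satisfying assignment exists.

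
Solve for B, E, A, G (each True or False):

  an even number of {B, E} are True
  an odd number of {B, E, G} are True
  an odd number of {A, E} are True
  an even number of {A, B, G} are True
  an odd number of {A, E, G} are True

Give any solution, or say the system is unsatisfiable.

Adding constraints 1, 2, 3, 5 mod 2: every variable appears an even number of times on the left, so the left side is 0.
But the right sides sum to 1 (mod 2). 0 ≠ 1 — the system is inconsistent.

Unsatisfiable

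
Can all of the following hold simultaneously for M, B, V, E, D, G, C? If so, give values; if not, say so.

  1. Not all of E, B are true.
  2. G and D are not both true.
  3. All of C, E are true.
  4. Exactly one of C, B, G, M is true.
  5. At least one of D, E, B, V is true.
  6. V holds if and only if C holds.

M=F, B=F, V=T, E=T, D=F, G=F, C=T

  (1) {E, B}: 1/2 true — not all ✓
  (2) G=F, D=F — not both ✓
  (3) {C, E}: all 2 true ✓
  (4) {C, B, G, M}: 1 true — exactly one ✓
  (5) {D, E, B, V}: 2 true — at least one ✓
  (6) V=T, C=T — same ✓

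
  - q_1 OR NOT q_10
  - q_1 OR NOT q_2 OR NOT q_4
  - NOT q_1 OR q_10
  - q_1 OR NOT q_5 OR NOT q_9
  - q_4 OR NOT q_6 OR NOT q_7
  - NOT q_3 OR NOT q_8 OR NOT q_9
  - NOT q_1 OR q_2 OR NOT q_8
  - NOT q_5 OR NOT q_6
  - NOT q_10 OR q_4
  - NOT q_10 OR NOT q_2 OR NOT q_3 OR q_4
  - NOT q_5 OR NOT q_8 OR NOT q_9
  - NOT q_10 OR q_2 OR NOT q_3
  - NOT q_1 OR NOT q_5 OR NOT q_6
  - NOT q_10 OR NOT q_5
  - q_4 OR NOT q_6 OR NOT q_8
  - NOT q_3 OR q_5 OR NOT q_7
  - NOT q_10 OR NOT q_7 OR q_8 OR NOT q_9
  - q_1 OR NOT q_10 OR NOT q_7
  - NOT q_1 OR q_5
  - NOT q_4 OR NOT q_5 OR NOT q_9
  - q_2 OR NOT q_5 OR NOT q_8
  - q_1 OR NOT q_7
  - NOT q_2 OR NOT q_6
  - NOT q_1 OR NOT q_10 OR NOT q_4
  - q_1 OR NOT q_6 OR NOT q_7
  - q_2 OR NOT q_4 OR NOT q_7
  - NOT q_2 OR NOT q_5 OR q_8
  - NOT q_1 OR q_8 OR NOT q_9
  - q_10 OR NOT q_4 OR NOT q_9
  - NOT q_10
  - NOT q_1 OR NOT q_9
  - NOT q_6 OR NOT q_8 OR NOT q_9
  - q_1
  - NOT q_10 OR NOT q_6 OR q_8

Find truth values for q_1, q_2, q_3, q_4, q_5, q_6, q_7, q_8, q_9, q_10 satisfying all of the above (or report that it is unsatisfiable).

Case q_1 = True:
  (NOT q_1 OR q_10) forces q_10 = True.
  Clause (NOT q_10) is falsified — contradiction.
Case q_1 = False:
  Clause (q_1) is falsified — contradiction.
Both cases fail, so the formula is unsatisfiable.

Unsatisfiable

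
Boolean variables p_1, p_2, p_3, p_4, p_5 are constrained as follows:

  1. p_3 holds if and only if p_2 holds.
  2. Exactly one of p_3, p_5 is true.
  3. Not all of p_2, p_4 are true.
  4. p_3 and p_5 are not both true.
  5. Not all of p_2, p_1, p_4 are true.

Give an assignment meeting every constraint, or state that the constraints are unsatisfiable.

p_1 = True, p_2 = False, p_3 = False, p_4 = True, p_5 = True

  (1) p_3=F, p_2=F — same ✓
  (2) {p_3, p_5}: 1 true — exactly one ✓
  (3) {p_2, p_4}: 1/2 true — not all ✓
  (4) p_3=F, p_5=T — not both ✓
  (5) {p_2, p_1, p_4}: 2/3 true — not all ✓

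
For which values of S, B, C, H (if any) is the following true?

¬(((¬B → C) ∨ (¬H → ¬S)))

S: True; B: False; C: False; H: False

  ¬(((¬B → C) ∨ (¬H → ¬S))) = True
    (¬B → C) ∨ (¬H → ¬S) = False
      ¬B → C = False
        ¬B = True
      ¬H → ¬S = False
        ¬H = True
        ¬S = False
The formula evaluates to True.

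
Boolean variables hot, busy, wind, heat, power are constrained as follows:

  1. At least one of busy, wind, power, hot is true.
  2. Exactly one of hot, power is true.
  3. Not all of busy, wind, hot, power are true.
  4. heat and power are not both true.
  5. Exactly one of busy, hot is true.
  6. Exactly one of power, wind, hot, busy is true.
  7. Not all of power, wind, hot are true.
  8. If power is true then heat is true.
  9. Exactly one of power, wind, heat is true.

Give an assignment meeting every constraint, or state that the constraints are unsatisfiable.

hot: True; busy: False; wind: False; heat: True; power: False

  (1) {busy, wind, power, hot}: 1 true — at least one ✓
  (2) {hot, power}: 1 true — exactly one ✓
  (3) {busy, wind, hot, power}: 1/4 true — not all ✓
  (4) heat=T, power=F — not both ✓
  (5) {busy, hot}: 1 true — exactly one ✓
  (6) {power, wind, hot, busy}: 1 true — exactly one ✓
  (7) {power, wind, hot}: 1/3 true — not all ✓
  (8) power=F ⇒ heat: vacuous ✓
  (9) {power, wind, heat}: 1 true — exactly one ✓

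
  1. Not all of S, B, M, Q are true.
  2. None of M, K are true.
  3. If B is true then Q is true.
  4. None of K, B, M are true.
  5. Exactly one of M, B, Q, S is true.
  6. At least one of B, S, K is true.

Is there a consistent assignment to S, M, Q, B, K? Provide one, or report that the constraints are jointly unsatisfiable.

S = True, M = False, Q = False, B = False, K = False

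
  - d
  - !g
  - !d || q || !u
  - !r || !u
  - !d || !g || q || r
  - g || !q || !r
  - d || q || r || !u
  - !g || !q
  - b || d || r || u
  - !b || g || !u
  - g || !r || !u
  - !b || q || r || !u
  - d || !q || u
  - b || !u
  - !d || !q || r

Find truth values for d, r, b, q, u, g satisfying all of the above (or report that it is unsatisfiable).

Unit clause (d) forces d = True.
Unit clause (!g) forces g = False.
Set r = True.
  then (!r || !u) forces u = False.
  then (g || !q || !r) forces q = False.
Set b = False.
All clauses satisfied.

d = True; r = True; b = False; q = False; u = False; g = False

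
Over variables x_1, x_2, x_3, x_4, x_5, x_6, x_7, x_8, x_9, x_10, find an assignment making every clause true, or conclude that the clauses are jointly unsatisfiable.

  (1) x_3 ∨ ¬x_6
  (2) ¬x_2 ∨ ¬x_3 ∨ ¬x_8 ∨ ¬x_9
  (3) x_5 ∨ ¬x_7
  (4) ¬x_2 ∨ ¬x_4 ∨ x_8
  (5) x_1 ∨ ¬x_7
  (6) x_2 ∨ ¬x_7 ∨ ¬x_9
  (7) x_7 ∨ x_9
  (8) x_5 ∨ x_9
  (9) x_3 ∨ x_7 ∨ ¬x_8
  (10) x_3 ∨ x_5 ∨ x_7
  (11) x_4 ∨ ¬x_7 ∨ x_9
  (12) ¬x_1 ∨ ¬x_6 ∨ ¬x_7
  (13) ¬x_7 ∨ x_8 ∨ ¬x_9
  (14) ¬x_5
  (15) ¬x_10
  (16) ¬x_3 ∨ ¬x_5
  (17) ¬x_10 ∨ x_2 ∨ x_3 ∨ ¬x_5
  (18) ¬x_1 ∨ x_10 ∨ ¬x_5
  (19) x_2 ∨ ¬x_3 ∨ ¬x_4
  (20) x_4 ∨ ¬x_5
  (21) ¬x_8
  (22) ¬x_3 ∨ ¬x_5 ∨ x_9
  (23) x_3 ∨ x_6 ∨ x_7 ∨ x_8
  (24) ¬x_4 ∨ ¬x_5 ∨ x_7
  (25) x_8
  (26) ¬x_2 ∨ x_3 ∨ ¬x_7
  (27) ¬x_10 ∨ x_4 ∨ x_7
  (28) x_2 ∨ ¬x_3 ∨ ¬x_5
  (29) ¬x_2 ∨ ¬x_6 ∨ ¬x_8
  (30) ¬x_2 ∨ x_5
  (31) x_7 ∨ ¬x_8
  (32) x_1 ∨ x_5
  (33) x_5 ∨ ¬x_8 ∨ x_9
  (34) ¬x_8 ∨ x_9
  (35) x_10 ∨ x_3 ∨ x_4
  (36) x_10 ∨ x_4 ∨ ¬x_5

Unsatisfiable

Case x_8 = True:
  Clause (¬x_8) is falsified — contradiction.
Case x_8 = False:
  Clause (x_8) is falsified — contradiction.
Both cases fail, so the formula is unsatisfiable.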